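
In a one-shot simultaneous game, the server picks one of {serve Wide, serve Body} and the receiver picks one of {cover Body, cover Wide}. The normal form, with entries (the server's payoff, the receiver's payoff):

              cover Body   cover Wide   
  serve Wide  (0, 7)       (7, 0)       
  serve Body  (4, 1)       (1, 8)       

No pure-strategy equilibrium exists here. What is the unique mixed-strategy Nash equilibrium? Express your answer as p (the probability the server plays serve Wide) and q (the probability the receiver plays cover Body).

The server's mix must leave the receiver indifferent between cover Body and cover Wide.
  the receiver's expected payoff from cover Body: p·7 + (1−p)·1 = 6p + 1
  the receiver's expected payoff from cover Wide: p·0 + (1−p)·8 = -8p + 8
  6p + 1 = -8p + 8  ⇒  14p = 7  ⇒  p = 1/2.
In a mixed equilibrium the server is indifferent between serve Wide and serve Body; this condition fixes q.
  the server's payoff to serve Wide: q·0 + (1−q)·7 = -7q + 7
  the server's payoff to serve Body: q·4 + (1−q)·1 = 3q + 1
  -7q + 7 = 3q + 1  ⇒  -10q = -6  ⇒  q = 3/5.

p = 1/2, q = 3/5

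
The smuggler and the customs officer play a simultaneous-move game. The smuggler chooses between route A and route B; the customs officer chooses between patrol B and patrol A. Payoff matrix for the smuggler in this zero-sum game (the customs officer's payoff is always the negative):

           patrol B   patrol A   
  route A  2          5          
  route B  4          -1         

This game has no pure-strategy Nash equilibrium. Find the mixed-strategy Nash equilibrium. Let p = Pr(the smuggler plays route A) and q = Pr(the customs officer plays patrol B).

p = 5/8, q = 3/4

For the customs officer to be willing to mix, the customs officer must be indifferent between patrol B and patrol A, which pins down the smuggler's mix.
  the customs officer's payoff to patrol B: p·(-2) + (1−p)·(-4) = 2p - 4
  the customs officer's payoff to patrol A: p·(-5) + (1−p)·1 = -6p + 1
  2p - 4 = -6p + 1  ⇒  8p = 5  ⇒  p = 5/8.
The smuggler's indifference between route A and route B determines the customs officer's mixing probability q:
  the smuggler's expected payoff from route A: q·2 + (1−q)·5 = -3q + 5
  the smuggler's expected payoff from route B: q·4 + (1−q)·(-1) = 5q - 1
  -3q + 5 = 5q - 1  ⇒  -8q = -6  ⇒  q = 3/4.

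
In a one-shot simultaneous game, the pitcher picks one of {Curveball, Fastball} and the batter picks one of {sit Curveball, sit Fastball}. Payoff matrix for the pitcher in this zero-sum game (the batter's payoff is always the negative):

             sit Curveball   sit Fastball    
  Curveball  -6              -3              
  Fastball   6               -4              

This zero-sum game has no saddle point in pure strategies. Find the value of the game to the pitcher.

The pitcher's indifference between Curveball and Fastball determines the batter's mixing probability q:
  the pitcher's expected payoff from Curveball: q·(-6) + (1−q)·(-3) = -3q - 3
  the pitcher's expected payoff from Fastball: q·6 + (1−q)·(-4) = 10q - 4
  -3q - 3 = 10q - 4  ⇒  -13q = -1  ⇒  q = 1/13.
The value is the pitcher's expected payoff against this mix (using Curveball): (1/13)·(-6) + (12/13)·(-3) = -42/13.

v = -42/13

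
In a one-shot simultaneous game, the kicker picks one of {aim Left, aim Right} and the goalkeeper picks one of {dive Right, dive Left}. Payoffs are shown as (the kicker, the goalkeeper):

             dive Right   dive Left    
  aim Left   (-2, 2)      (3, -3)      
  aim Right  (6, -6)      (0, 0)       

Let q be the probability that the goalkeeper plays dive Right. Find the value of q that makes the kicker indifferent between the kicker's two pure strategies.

Set the kicker's expected payoff from aim Left equal to that from aim Right:
  the kicker's expected payoff from aim Left: q·(-2) + (1−q)·3 = -5q + 3
  the kicker's expected payoff from aim Right: q·6 + (1−q)·0 = 6q
  -5q + 3 = 6q  ⇒  -11q = -3  ⇒  q = 3/11.

q = 3/11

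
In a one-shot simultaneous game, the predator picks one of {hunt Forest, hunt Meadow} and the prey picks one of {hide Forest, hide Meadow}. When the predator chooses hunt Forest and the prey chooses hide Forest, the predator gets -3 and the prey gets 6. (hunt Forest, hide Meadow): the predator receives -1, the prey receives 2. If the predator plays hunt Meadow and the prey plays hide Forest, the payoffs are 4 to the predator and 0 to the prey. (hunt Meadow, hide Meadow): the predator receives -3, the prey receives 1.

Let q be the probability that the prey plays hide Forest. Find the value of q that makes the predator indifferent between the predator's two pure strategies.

For the predator to be willing to mix, the predator must be indifferent between hunt Forest and hunt Meadow, which pins down the prey's mix.
  the predator's expected payoff from hunt Forest: q·(-3) + (1−q)·(-1) = -2q - 1
  the predator's expected payoff from hunt Meadow: q·4 + (1−q)·(-3) = 7q - 3
  -2q - 1 = 7q - 3  ⇒  -9q = -2  ⇒  q = 2/9.

q = 2/9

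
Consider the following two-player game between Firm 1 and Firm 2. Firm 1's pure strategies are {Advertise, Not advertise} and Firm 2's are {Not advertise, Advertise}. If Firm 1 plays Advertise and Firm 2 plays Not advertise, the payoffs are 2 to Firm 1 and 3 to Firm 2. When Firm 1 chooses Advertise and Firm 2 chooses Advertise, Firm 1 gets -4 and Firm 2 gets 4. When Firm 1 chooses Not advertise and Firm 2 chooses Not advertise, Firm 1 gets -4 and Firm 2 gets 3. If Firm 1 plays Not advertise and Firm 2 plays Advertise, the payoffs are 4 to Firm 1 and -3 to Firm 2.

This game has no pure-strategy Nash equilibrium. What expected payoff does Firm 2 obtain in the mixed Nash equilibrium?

In a mixed equilibrium Firm 2 is indifferent between Not advertise and Advertise; this condition fixes p.
  Firm 2's payoff to Not advertise: p·3 + (1−p)·3 = 3
  Firm 2's payoff to Advertise: p·4 + (1−p)·(-3) = 7p - 3
  3 = 7p - 3  ⇒  -7p = -6  ⇒  p = 6/7.
At equilibrium Firm 2 is indifferent across columns, so Firm 2's payoff equals the payoff from Not advertise: (6/7)·3 + (1/7)·3 = 3.

3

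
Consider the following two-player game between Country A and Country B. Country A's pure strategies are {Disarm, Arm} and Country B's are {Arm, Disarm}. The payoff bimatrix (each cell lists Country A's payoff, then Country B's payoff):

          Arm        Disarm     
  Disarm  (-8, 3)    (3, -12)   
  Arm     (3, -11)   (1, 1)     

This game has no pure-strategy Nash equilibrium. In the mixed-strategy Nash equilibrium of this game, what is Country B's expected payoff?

-43/9

Set Country B's expected payoff from Arm equal to that from Disarm:
  Country B's payoff to Arm: p·3 + (1−p)·(-11) = 14p - 11
  Country B's payoff to Disarm: p·(-12) + (1−p)·1 = -13p + 1
  14p - 11 = -13p + 1  ⇒  27p = 12  ⇒  p = 4/9.
At equilibrium Country B is indifferent across columns, so Country B's payoff equals the payoff from Arm: (4/9)·3 + (5/9)·(-11) = -43/9.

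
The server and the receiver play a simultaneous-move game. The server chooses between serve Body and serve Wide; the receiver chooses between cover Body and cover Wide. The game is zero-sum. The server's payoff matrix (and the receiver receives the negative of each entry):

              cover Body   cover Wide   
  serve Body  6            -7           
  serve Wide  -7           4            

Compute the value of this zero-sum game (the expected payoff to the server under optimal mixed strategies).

v = -25/24

The receiver's mix must leave the server indifferent between serve Body and serve Wide.
  the server's payoff to serve Body: q·6 + (1−q)·(-7) = 13q - 7
  the server's payoff to serve Wide: q·(-7) + (1−q)·4 = -11q + 4
  13q - 7 = -11q + 4  ⇒  24q = 11  ⇒  q = 11/24.
The value is the server's expected payoff against this mix (using serve Body): (11/24)·6 + (13/24)·(-7) = -25/24.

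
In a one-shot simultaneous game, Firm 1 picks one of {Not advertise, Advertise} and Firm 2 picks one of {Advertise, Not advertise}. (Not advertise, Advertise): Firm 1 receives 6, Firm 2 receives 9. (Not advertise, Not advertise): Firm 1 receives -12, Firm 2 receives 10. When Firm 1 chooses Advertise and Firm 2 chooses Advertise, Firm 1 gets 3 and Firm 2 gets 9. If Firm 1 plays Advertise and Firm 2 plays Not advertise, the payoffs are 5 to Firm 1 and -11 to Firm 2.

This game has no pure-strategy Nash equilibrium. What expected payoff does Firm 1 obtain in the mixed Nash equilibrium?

33/10

Set Firm 1's expected payoff from Not advertise equal to that from Advertise:
  Firm 1's payoff from Not advertise: q·6 + (1−q)·(-12) = 18q - 12
  Firm 1's payoff from Advertise: q·3 + (1−q)·5 = -2q + 5
  18q - 12 = -2q + 5  ⇒  20q = 17  ⇒  q = 17/20.
At equilibrium Firm 1 is indifferent across rows, so Firm 1's payoff equals the payoff from Not advertise: (17/20)·6 + (3/20)·(-12) = 33/10.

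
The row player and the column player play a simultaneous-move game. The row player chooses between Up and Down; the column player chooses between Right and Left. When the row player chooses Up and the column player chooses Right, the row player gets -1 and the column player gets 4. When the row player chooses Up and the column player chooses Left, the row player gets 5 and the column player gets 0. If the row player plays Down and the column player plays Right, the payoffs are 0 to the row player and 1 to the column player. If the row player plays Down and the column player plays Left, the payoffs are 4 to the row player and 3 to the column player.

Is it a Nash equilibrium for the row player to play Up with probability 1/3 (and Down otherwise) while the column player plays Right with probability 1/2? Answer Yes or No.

Check the column player's indifference given the row player's mix p = 1/3:
  payoff from Right = 2; payoff from Left = 2 — equal.
Check the row player's indifference given the column player's mix q = 1/2:
  payoff from Up = 2; payoff from Down = 2 — equal.
Both players are indifferent, so neither can profitably deviate.

Yes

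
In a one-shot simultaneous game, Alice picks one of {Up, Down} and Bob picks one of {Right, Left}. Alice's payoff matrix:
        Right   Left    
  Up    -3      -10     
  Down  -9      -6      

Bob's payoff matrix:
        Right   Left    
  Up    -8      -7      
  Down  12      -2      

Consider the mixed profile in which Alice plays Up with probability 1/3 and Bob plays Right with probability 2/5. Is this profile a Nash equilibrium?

No

Given Alice's mix p = 1/3, Bob's payoff from Right is 16/3 but from Left is -11/3. Bob strictly prefers Right, so Bob would not mix.
So the proposed profile is not a Nash equilibrium.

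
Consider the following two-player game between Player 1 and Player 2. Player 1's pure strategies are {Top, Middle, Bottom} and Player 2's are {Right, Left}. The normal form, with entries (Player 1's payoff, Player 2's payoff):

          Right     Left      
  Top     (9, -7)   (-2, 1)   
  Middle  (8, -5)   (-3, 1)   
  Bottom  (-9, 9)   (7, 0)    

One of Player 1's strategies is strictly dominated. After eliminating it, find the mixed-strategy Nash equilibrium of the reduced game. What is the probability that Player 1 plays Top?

p = 9/17

Player 1's strategy Middle is strictly dominated by Top: 9 > 8 and -2 > -3. Eliminate Middle.
For Player 2 to be willing to mix, Player 2 must be indifferent between Right and Left, which pins down Player 1's mix.
  Player 2's payoff to Right: p·(-7) + (1−p)·9 = -16p + 9
  Player 2's payoff to Left: p·1 + (1−p)·0 = p
  -16p + 9 = p  ⇒  -17p = -9  ⇒  p = 9/17.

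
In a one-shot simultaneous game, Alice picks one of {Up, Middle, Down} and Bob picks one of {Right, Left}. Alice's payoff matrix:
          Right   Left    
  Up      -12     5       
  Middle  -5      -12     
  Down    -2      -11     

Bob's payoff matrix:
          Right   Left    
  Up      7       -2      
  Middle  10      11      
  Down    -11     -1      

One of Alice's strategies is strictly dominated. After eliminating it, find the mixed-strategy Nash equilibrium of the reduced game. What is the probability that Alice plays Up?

p = 10/19

Alice's strategy Middle is strictly dominated by Down: -2 > -5 and -11 > -12. Eliminate Middle.
In a mixed equilibrium Bob is indifferent between Right and Left; this condition fixes p.
  Bob's payoff from Right: p·7 + (1−p)·(-11) = 18p - 11
  Bob's payoff from Left: p·(-2) + (1−p)·(-1) = -p - 1
  18p - 11 = -p - 1  ⇒  19p = 10  ⇒  p = 10/19.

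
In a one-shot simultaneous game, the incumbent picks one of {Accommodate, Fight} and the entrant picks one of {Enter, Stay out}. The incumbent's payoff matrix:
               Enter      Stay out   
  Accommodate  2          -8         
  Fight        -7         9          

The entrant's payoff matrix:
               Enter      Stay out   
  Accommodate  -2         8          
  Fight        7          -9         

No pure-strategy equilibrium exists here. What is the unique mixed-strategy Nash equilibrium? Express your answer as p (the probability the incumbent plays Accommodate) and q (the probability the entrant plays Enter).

p = 8/13, q = 17/26

The incumbent's mix must leave the entrant indifferent between Enter and Stay out.
  the entrant's expected payoff from Enter: p·(-2) + (1−p)·7 = -9p + 7
  the entrant's expected payoff from Stay out: p·8 + (1−p)·(-9) = 17p - 9
  -9p + 7 = 17p - 9  ⇒  -26p = -16  ⇒  p = 8/13.
The entrant's mix must leave the incumbent indifferent between Accommodate and Fight.
  the incumbent's payoff from Accommodate: q·2 + (1−q)·(-8) = 10q - 8
  the incumbent's payoff from Fight: q·(-7) + (1−q)·9 = -16q + 9
  10q - 8 = -16q + 9  ⇒  26q = 17  ⇒  q = 17/26.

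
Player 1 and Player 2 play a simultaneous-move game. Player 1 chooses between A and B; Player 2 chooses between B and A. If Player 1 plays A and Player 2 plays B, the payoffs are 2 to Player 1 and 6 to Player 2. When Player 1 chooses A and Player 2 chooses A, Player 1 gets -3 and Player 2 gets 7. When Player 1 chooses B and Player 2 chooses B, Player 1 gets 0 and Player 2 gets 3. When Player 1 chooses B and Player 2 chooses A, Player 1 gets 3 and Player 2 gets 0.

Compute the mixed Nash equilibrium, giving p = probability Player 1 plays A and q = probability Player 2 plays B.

p = 3/4, q = 3/4

In a mixed equilibrium Player 2 is indifferent between B and A; this condition fixes p.
  Player 2's payoff from B: p·6 + (1−p)·3 = 3p + 3
  Player 2's payoff from A: p·7 + (1−p)·0 = 7p
  3p + 3 = 7p  ⇒  -4p = -3  ⇒  p = 3/4.
Player 1's indifference between A and B determines Player 2's mixing probability q:
  Player 1's payoff from A: q·2 + (1−q)·(-3) = 5q - 3
  Player 1's payoff from B: q·0 + (1−q)·3 = -3q + 3
  5q - 3 = -3q + 3  ⇒  8q = 6  ⇒  q = 3/4.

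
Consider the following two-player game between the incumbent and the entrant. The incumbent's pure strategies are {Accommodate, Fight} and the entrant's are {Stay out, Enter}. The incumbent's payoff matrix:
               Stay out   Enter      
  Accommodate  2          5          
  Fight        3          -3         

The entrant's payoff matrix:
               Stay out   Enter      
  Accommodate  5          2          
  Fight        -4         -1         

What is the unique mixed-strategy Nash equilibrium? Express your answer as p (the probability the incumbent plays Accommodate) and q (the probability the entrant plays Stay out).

The entrant's indifference between Stay out and Enter determines the incumbent's mixing probability p:
  the entrant's payoff to Stay out: p·5 + (1−p)·(-4) = 9p - 4
  the entrant's payoff to Enter: p·2 + (1−p)·(-1) = 3p - 1
  9p - 4 = 3p - 1  ⇒  6p = 3  ⇒  p = 1/2.
For the incumbent to be willing to mix, the incumbent must be indifferent between Accommodate and Fight, which pins down the entrant's mix.
  the incumbent's expected payoff from Accommodate: q·2 + (1−q)·5 = -3q + 5
  the incumbent's expected payoff from Fight: q·3 + (1−q)·(-3) = 6q - 3
  -3q + 5 = 6q - 3  ⇒  -9q = -8  ⇒  q = 8/9.

p = 1/2, q = 8/9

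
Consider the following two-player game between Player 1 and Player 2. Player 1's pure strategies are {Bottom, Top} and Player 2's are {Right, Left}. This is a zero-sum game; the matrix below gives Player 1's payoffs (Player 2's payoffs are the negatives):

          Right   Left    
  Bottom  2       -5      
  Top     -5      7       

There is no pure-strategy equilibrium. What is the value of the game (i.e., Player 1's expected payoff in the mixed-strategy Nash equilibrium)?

v = -11/19

Player 1's indifference between Bottom and Top determines Player 2's mixing probability q:
  Player 1's expected payoff from Bottom: q·2 + (1−q)·(-5) = 7q - 5
  Player 1's expected payoff from Top: q·(-5) + (1−q)·7 = -12q + 7
  7q - 5 = -12q + 7  ⇒  19q = 12  ⇒  q = 12/19.
The value is Player 1's expected payoff against this mix (using Bottom): (12/19)·2 + (7/19)·(-5) = -11/19.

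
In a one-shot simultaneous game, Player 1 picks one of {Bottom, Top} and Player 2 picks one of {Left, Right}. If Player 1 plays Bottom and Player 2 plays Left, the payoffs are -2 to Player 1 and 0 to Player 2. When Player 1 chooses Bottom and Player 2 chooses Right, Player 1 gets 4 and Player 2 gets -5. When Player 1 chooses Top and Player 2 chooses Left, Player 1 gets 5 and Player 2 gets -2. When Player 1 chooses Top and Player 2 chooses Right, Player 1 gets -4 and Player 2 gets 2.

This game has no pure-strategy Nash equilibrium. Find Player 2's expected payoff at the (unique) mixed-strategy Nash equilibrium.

In a mixed equilibrium Player 2 is indifferent between Left and Right; this condition fixes p.
  Player 2's expected payoff from Left: p·0 + (1−p)·(-2) = 2p - 2
  Player 2's expected payoff from Right: p·(-5) + (1−p)·2 = -7p + 2
  2p - 2 = -7p + 2  ⇒  9p = 4  ⇒  p = 4/9.
At equilibrium Player 2 is indifferent across columns, so Player 2's payoff equals the payoff from Left: (4/9)·0 + (5/9)·(-2) = -10/9.

-10/9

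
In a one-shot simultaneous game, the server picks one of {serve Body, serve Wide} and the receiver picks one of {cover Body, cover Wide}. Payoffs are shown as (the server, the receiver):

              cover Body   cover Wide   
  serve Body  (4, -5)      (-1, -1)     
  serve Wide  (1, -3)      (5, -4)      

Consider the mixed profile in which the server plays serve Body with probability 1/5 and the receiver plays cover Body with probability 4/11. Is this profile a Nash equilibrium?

No

Given the receiver's mix q = 4/11, the server's payoff from serve Body is 9/11 but from serve Wide is 39/11. The server strictly prefers serve Wide, so the server would not mix.
So the proposed profile is not a Nash equilibrium.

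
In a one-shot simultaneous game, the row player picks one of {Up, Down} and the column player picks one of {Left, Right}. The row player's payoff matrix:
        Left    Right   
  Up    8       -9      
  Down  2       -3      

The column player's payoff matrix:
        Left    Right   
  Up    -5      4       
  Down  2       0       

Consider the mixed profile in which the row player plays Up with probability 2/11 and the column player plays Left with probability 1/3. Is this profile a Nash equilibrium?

No

Given the column player's mix q = 1/3, the row player's payoff from Up is -10/3 but from Down is -4/3. The row player strictly prefers Down, so the row player would not mix.
So the proposed profile is not a Nash equilibrium.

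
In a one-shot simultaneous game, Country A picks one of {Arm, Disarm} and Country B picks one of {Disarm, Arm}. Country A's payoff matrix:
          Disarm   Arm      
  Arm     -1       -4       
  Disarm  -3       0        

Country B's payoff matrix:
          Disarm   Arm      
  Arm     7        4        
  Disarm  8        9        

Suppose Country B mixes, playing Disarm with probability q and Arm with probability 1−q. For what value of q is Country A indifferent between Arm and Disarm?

q = 2/3

Set Country A's expected payoff from Arm equal to that from Disarm:
  Country A's payoff to Arm: q·(-1) + (1−q)·(-4) = 3q - 4
  Country A's payoff to Disarm: q·(-3) + (1−q)·0 = -3q
  3q - 4 = -3q  ⇒  6q = 4  ⇒  q = 2/3.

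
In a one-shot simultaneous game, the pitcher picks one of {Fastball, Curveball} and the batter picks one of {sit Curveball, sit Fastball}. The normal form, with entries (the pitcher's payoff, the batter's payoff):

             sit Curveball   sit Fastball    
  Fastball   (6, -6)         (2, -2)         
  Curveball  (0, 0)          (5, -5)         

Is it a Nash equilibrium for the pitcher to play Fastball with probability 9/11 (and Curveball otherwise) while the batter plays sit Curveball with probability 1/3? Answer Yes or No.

Given the pitcher's mix p = 9/11, the batter's payoff from sit Curveball is -54/11 but from sit Fastball is -28/11. The batter strictly prefers sit Fastball, so the batter would not mix.
So the proposed profile is not a Nash equilibrium.

No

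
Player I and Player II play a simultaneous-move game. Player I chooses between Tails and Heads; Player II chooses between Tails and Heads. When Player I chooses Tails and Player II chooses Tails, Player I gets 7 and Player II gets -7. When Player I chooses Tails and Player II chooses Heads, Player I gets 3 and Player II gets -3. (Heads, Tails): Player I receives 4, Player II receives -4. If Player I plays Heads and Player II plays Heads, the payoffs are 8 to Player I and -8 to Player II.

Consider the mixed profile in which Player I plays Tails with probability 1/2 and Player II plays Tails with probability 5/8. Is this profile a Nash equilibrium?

Check Player II's indifference given Player I's mix p = 1/2:
  payoff from Tails = -11/2; payoff from Heads = -11/2 — equal.
Check Player I's indifference given Player II's mix q = 5/8:
  payoff from Tails = 11/2; payoff from Heads = 11/2 — equal.
Both players are indifferent, so neither can profitably deviate.

Yes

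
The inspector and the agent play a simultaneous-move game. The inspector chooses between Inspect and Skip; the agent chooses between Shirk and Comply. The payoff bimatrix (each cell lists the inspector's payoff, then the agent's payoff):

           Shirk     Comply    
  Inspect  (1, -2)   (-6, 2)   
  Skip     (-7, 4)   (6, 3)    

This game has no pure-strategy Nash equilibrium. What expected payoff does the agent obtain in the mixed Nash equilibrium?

14/5

The agent's indifference between Shirk and Comply determines the inspector's mixing probability p:
  the agent's payoff from Shirk: p·(-2) + (1−p)·4 = -6p + 4
  the agent's payoff from Comply: p·2 + (1−p)·3 = -p + 3
  -6p + 4 = -p + 3  ⇒  -5p = -1  ⇒  p = 1/5.
At equilibrium the agent is indifferent across columns, so the agent's payoff equals the payoff from Shirk: (1/5)·(-2) + (4/5)·4 = 14/5.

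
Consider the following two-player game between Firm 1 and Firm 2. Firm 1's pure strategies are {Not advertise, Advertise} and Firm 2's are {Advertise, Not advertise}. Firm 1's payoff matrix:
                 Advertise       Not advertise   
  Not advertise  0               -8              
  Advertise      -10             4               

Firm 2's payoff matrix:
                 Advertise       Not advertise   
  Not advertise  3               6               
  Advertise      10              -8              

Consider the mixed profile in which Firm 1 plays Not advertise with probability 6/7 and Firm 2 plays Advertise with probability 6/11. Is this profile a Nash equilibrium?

Yes

Check Firm 2's indifference given Firm 1's mix p = 6/7:
  payoff from Advertise = 4; payoff from Not advertise = 4 — equal.
Check Firm 1's indifference given Firm 2's mix q = 6/11:
  payoff from Not advertise = -40/11; payoff from Advertise = -40/11 — equal.
Both players are indifferent, so neither can profitably deviate.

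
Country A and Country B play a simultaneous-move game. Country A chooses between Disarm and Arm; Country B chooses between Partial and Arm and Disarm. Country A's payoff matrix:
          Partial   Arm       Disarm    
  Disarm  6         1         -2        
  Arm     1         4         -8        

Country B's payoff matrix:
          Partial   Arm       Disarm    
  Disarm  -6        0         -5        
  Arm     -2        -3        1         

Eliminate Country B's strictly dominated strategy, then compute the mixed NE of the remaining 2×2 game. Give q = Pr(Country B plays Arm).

Country B's strategy Partial is strictly dominated by Disarm: -5 > -6 and 1 > -2. Eliminate Partial.
In a mixed equilibrium Country A is indifferent between Disarm and Arm; this condition fixes q.
  Country A's payoff to Disarm: q·1 + (1−q)·(-2) = 3q - 2
  Country A's payoff to Arm: q·4 + (1−q)·(-8) = 12q - 8
  3q - 2 = 12q - 8  ⇒  -9q = -6  ⇒  q = 2/3.

q = 2/3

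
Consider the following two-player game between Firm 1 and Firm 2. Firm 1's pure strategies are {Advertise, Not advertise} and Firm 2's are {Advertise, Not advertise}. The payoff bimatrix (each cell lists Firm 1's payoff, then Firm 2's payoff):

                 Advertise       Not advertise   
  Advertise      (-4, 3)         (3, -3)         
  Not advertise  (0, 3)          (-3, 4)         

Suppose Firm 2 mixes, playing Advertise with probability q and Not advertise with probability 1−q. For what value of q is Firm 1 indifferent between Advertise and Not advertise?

q = 3/5

Firm 1's indifference between Advertise and Not advertise determines Firm 2's mixing probability q:
  Firm 1's payoff from Advertise: q·(-4) + (1−q)·3 = -7q + 3
  Firm 1's payoff from Not advertise: q·0 + (1−q)·(-3) = 3q - 3
  -7q + 3 = 3q - 3  ⇒  -10q = -6  ⇒  q = 3/5.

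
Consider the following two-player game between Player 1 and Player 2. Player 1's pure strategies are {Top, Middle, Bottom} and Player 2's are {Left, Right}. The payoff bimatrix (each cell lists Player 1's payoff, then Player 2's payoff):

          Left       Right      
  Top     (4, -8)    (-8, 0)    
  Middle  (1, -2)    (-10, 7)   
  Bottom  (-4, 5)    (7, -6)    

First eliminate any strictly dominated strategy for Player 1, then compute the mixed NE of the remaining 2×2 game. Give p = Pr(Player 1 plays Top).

Player 1's strategy Middle is strictly dominated by Top: 4 > 1 and -8 > -10. Eliminate Middle.
Set Player 2's expected payoff from Left equal to that from Right:
  Player 2's payoff to Left: p·(-8) + (1−p)·5 = -13p + 5
  Player 2's payoff to Right: p·0 + (1−p)·(-6) = 6p - 6
  -13p + 5 = 6p - 6  ⇒  -19p = -11  ⇒  p = 11/19.

p = 11/19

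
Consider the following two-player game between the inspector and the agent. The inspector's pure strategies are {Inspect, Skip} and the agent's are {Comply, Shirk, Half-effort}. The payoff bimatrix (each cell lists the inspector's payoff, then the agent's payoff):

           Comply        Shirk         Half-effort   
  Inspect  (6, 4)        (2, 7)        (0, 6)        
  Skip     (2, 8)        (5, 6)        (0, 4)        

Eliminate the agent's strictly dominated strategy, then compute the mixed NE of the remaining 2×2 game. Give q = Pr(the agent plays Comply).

q = 3/7

The agent's strategy Half-effort is strictly dominated by Shirk: 7 > 6 and 6 > 4. Eliminate Half-effort.
For the inspector to be willing to mix, the inspector must be indifferent between Inspect and Skip, which pins down the agent's mix.
  the inspector's expected payoff from Inspect: q·6 + (1−q)·2 = 4q + 2
  the inspector's expected payoff from Skip: q·2 + (1−q)·5 = -3q + 5
  4q + 2 = -3q + 5  ⇒  7q = 3  ⇒  q = 3/7.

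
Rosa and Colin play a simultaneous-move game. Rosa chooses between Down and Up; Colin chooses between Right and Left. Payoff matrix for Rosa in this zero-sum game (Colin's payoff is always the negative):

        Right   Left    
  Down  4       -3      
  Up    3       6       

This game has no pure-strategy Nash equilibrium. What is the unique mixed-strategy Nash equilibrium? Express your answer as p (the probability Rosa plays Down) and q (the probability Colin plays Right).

Rosa's mix must leave Colin indifferent between Right and Left.
  Colin's payoff from Right: p·(-4) + (1−p)·(-3) = -p - 3
  Colin's payoff from Left: p·3 + (1−p)·(-6) = 9p - 6
  -p - 3 = 9p - 6  ⇒  -10p = -3  ⇒  p = 3/10.
In a mixed equilibrium Rosa is indifferent between Down and Up; this condition fixes q.
  Rosa's expected payoff from Down: q·4 + (1−q)·(-3) = 7q - 3
  Rosa's expected payoff from Up: q·3 + (1−q)·6 = -3q + 6
  7q - 3 = -3q + 6  ⇒  10q = 9  ⇒  q = 9/10.

p = 3/10, q = 9/10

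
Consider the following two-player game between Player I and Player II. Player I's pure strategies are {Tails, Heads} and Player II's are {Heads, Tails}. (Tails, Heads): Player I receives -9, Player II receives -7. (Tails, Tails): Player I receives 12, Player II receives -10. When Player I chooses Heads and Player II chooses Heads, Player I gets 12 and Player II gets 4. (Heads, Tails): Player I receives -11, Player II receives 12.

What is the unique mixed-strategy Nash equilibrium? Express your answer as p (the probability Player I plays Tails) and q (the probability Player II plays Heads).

Player II's indifference between Heads and Tails determines Player I's mixing probability p:
  Player II's expected payoff from Heads: p·(-7) + (1−p)·4 = -11p + 4
  Player II's expected payoff from Tails: p·(-10) + (1−p)·12 = -22p + 12
  -11p + 4 = -22p + 12  ⇒  11p = 8  ⇒  p = 8/11.
In a mixed equilibrium Player I is indifferent between Tails and Heads; this condition fixes q.
  Player I's payoff to Tails: q·(-9) + (1−q)·12 = -21q + 12
  Player I's payoff to Heads: q·12 + (1−q)·(-11) = 23q - 11
  -21q + 12 = 23q - 11  ⇒  -44q = -23  ⇒  q = 23/44.

p = 8/11, q = 23/44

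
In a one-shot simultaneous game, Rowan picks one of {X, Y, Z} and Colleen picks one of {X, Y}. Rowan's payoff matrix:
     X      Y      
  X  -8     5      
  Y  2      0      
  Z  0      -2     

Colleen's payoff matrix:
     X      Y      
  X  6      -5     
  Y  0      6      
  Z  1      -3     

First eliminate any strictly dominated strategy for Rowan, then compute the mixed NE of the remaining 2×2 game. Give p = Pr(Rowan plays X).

p = 6/17

Rowan's strategy Z is strictly dominated by Y: 2 > 0 and 0 > -2. Eliminate Z.
Colleen's indifference between X and Y determines Rowan's mixing probability p:
  Colleen's payoff from X: p·6 + (1−p)·0 = 6p
  Colleen's payoff from Y: p·(-5) + (1−p)·6 = -11p + 6
  6p = -11p + 6  ⇒  17p = 6  ⇒  p = 6/17.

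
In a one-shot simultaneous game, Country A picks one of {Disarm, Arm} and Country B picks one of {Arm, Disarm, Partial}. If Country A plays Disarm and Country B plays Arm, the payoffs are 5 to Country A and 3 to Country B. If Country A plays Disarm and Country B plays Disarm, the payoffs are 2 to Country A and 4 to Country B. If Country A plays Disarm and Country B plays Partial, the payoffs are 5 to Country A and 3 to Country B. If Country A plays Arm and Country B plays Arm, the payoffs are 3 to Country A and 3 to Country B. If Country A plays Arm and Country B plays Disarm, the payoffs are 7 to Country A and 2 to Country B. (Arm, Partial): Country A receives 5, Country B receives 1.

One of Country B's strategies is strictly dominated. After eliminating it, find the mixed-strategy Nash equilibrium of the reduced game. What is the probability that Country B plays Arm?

q = 5/7

Country B's strategy Partial is strictly dominated by Disarm: 4 > 3 and 2 > 1. Eliminate Partial.
For Country A to be willing to mix, Country A must be indifferent between Disarm and Arm, which pins down Country B's mix.
  Country A's expected payoff from Disarm: q·5 + (1−q)·2 = 3q + 2
  Country A's expected payoff from Arm: q·3 + (1−q)·7 = -4q + 7
  3q + 2 = -4q + 7  ⇒  7q = 5  ⇒  q = 5/7.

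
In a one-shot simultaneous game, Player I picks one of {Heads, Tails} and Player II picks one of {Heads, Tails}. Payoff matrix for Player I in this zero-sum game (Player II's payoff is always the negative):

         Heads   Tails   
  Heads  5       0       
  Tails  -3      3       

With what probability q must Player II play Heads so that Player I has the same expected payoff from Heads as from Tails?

For Player I to be willing to mix, Player I must be indifferent between Heads and Tails, which pins down Player II's mix.
  Player I's payoff to Heads: q·5 + (1−q)·0 = 5q
  Player I's payoff to Tails: q·(-3) + (1−q)·3 = -6q + 3
  5q = -6q + 3  ⇒  11q = 3  ⇒  q = 3/11.

q = 3/11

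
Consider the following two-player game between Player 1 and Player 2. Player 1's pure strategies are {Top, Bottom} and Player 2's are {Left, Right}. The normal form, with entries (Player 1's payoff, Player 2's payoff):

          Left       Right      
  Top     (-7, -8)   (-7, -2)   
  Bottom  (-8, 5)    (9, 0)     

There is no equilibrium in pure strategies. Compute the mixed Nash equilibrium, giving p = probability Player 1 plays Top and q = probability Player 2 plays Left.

Player 2's indifference between Left and Right determines Player 1's mixing probability p:
  Player 2's payoff to Left: p·(-8) + (1−p)·5 = -13p + 5
  Player 2's payoff to Right: p·(-2) + (1−p)·0 = -2p
  -13p + 5 = -2p  ⇒  -11p = -5  ⇒  p = 5/11.
For Player 1 to be willing to mix, Player 1 must be indifferent between Top and Bottom, which pins down Player 2's mix.
  Player 1's payoff to Top: q·(-7) + (1−q)·(-7) = -7
  Player 1's payoff to Bottom: q·(-8) + (1−q)·9 = -17q + 9
  -7 = -17q + 9  ⇒  17q = 16  ⇒  q = 16/17.

p = 5/11, q = 16/17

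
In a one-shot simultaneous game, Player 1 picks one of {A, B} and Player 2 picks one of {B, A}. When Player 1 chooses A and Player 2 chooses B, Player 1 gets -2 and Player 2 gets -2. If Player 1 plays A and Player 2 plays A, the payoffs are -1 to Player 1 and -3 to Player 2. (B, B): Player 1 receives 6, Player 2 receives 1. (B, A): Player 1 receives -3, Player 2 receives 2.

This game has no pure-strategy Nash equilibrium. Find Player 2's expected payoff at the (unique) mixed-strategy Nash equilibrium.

For Player 2 to be willing to mix, Player 2 must be indifferent between B and A, which pins down Player 1's mix.
  Player 2's expected payoff from B: p·(-2) + (1−p)·1 = -3p + 1
  Player 2's expected payoff from A: p·(-3) + (1−p)·2 = -5p + 2
  -3p + 1 = -5p + 2  ⇒  2p = 1  ⇒  p = 1/2.
At equilibrium Player 2 is indifferent across columns, so Player 2's payoff equals the payoff from B: (1/2)·(-2) + (1/2)·1 = -1/2.

-1/2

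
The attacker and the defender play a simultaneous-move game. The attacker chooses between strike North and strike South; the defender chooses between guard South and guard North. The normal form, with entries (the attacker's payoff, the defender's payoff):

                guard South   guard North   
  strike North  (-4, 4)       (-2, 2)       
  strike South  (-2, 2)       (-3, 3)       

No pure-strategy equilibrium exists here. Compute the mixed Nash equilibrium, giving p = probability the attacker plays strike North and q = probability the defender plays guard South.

p = 1/3, q = 1/3

In a mixed equilibrium the defender is indifferent between guard South and guard North; this condition fixes p.
  the defender's payoff to guard South: p·4 + (1−p)·2 = 2p + 2
  the defender's payoff to guard North: p·2 + (1−p)·3 = -p + 3
  2p + 2 = -p + 3  ⇒  3p = 1  ⇒  p = 1/3.
In a mixed equilibrium the attacker is indifferent between strike North and strike South; this condition fixes q.
  the attacker's payoff from strike North: q·(-4) + (1−q)·(-2) = -2q - 2
  the attacker's payoff from strike South: q·(-2) + (1−q)·(-3) = q - 3
  -2q - 2 = q - 3  ⇒  -3q = -1  ⇒  q = 1/3.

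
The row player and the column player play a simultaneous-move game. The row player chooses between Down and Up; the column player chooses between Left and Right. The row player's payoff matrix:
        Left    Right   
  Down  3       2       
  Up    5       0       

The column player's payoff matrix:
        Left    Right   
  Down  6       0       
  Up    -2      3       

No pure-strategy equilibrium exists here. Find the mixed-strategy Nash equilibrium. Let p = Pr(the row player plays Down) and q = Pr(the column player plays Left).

For the column player to be willing to mix, the column player must be indifferent between Left and Right, which pins down the row player's mix.
  the column player's payoff to Left: p·6 + (1−p)·(-2) = 8p - 2
  the column player's payoff to Right: p·0 + (1−p)·3 = -3p + 3
  8p - 2 = -3p + 3  ⇒  11p = 5  ⇒  p = 5/11.
In a mixed equilibrium the row player is indifferent between Down and Up; this condition fixes q.
  the row player's expected payoff from Down: q·3 + (1−q)·2 = q + 2
  the row player's expected payoff from Up: q·5 + (1−q)·0 = 5q
  q + 2 = 5q  ⇒  -4q = -2  ⇒  q = 1/2.

p = 5/11, q = 1/2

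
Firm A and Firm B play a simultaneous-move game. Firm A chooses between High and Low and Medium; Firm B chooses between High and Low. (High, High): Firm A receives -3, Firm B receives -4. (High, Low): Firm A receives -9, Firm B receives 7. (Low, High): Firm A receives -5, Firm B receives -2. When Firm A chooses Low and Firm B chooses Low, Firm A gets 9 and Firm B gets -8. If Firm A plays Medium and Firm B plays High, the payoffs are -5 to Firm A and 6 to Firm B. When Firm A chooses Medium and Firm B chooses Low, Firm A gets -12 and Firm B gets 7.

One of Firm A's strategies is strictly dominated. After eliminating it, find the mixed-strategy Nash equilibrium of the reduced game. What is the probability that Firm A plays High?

Firm A's strategy Medium is strictly dominated by High: -3 > -5 and -9 > -12. Eliminate Medium.
In a mixed equilibrium Firm B is indifferent between High and Low; this condition fixes p.
  Firm B's expected payoff from High: p·(-4) + (1−p)·(-2) = -2p - 2
  Firm B's expected payoff from Low: p·7 + (1−p)·(-8) = 15p - 8
  -2p - 2 = 15p - 8  ⇒  -17p = -6  ⇒  p = 6/17.

p = 6/17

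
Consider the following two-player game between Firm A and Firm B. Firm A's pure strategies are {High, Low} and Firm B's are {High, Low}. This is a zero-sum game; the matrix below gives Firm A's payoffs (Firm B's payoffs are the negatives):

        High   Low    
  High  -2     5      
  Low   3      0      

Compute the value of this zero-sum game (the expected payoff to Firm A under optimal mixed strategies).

v = 3/2

Set Firm A's expected payoff from High equal to that from Low:
  Firm A's payoff from High: q·(-2) + (1−q)·5 = -7q + 5
  Firm A's payoff from Low: q·3 + (1−q)·0 = 3q
  -7q + 5 = 3q  ⇒  -10q = -5  ⇒  q = 1/2.
The value is Firm A's expected payoff against this mix (using High): (1/2)·(-2) + (1/2)·5 = 3/2.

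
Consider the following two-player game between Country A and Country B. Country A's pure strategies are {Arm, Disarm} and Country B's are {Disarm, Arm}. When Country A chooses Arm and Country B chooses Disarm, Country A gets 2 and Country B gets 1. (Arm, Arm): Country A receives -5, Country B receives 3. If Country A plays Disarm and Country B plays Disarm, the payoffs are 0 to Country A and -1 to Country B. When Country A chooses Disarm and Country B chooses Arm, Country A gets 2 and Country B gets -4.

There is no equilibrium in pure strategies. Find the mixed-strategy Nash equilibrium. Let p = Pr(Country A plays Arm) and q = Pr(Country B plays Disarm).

p = 3/5, q = 7/9

Set Country B's expected payoff from Disarm equal to that from Arm:
  Country B's payoff from Disarm: p·1 + (1−p)·(-1) = 2p - 1
  Country B's payoff from Arm: p·3 + (1−p)·(-4) = 7p - 4
  2p - 1 = 7p - 4  ⇒  -5p = -3  ⇒  p = 3/5.
For Country A to be willing to mix, Country A must be indifferent between Arm and Disarm, which pins down Country B's mix.
  Country A's payoff to Arm: q·2 + (1−q)·(-5) = 7q - 5
  Country A's payoff to Disarm: q·0 + (1−q)·2 = -2q + 2
  7q - 5 = -2q + 2  ⇒  9q = 7  ⇒  q = 7/9.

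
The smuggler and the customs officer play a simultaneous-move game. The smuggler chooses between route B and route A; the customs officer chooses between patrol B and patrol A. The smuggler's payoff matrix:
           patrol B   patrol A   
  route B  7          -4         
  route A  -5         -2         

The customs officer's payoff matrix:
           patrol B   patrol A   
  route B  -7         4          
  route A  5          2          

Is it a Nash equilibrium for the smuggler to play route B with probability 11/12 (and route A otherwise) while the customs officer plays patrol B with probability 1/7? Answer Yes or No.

No

Given the smuggler's mix p = 11/12, the customs officer's payoff from patrol B is -6 but from patrol A is 23/6. The customs officer strictly prefers patrol A, so the customs officer would not mix.
So the proposed profile is not a Nash equilibrium.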